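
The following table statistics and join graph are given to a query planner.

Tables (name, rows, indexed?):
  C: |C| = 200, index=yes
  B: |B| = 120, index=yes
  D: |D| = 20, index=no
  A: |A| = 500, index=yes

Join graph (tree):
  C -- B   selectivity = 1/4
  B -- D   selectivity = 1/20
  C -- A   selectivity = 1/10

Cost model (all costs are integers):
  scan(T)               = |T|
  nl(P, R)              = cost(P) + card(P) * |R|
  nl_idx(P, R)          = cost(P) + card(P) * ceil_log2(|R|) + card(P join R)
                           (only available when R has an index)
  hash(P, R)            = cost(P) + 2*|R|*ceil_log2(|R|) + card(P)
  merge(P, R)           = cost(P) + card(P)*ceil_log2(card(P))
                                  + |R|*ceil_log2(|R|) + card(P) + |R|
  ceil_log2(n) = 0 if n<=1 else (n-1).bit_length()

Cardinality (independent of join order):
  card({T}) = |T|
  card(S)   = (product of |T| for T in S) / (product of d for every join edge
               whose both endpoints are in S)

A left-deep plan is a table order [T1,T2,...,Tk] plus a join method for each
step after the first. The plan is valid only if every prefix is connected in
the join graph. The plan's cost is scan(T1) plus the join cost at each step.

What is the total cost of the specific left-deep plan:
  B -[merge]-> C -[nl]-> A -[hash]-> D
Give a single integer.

3303080

step 1: scan B: cost=120, card=120
step 2: join C via merge
    card(P join C) = 120*200/(4) = 6000
    cost = 120 + 120*7 + 200*8 + 120 + 200 = 2880
step 3: join A via nl
    card(P join A) = 6000*500/(10) = 300000
    cost = 2880 + 6000*500 = 3002880
step 4: join D via hash
    card(P join D) = 300000*20/(20) = 300000
    cost = 3002880 + 2*20*5 + 300000 = 3303080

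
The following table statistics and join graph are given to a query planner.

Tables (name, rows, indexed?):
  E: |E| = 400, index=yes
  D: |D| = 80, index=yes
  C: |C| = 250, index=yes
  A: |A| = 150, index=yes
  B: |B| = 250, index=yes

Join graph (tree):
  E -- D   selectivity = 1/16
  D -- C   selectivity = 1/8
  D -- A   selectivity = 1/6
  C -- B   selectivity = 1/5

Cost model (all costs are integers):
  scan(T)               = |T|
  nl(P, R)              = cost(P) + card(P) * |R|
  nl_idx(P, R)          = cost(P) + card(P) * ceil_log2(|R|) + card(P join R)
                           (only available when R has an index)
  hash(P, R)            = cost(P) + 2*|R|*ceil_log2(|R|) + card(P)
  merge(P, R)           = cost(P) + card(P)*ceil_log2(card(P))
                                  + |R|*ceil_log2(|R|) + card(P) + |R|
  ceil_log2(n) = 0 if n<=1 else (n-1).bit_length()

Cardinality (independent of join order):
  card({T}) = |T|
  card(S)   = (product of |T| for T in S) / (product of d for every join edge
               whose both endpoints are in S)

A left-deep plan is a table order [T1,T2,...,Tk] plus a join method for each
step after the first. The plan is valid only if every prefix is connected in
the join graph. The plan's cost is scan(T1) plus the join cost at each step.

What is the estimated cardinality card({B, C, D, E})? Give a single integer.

Tables in S: B(250), C(250), D(80), E(400)
Edges inside S: E-D(d=16), D-C(d=8), C-B(d=5)
numerator = 250 * 250 * 80 * 400 = 2000000000
denominator = 16 * 8 * 5 = 640
card(S) = 2000000000 / 640 = 3125000

3125000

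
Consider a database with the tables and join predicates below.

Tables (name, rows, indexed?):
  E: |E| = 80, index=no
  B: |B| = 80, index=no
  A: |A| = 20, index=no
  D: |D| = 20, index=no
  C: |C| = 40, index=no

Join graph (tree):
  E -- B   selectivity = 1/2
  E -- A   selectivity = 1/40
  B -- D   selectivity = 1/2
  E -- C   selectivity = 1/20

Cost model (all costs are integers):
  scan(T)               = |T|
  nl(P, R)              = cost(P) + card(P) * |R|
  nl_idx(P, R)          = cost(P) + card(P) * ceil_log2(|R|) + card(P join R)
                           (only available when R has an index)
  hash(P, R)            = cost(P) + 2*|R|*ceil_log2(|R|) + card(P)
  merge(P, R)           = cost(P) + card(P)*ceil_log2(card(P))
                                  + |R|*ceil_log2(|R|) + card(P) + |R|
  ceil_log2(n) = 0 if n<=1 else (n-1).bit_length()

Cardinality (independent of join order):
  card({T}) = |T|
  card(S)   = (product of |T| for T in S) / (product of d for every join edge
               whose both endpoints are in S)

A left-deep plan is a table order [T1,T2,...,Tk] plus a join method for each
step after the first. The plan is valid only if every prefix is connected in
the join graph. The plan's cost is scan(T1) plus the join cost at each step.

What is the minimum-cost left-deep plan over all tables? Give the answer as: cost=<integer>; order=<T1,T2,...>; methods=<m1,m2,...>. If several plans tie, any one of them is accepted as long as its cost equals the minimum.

cost=5480; order=E,A,C,B,D; methods=hash,hash,hash,hash

Selinger DP (subsets sized 1..n):
  {E}: scan cost=80, card=80
  {B}: scan cost=80, card=80
  {A}: scan cost=20, card=20
  {D}: scan cost=20, card=20
  {C}: scan cost=40, card=40
  {BE}: card=3200; try (E,hash)→1280, (B,hash)→1280, (E,merge)→1360, (B,merge)→1360, (E,nl)→6480, (B,nl)→6480; best=1280 via (E,hash)
  {AE}: card=40; try (A,hash)→360, (E,merge)→780, (A,merge)→840, (E,hash)→1160, (E,nl)→1620, (A,nl)→1680; best=360 via (A,hash)
  {CE}: card=160; try (C,hash)→640, (E,merge)→960, (C,merge)→1000, (E,hash)→1200, (E,nl)→3240, (C,nl)→3280; best=640 via (C,hash)
  {BD}: card=800; try (D,hash)→360, (B,merge)→780, (D,merge)→840, (B,hash)→1160, (B,nl)→1620, (D,nl)→1680; best=360 via (D,hash)
  {ABE}: card=1600; try (B,merge)→1280, (B,hash)→1520, (B,nl)→3560, (A,hash)→4680, (A,merge)→43000, (A,nl)→65280; best=1280 via (B,merge)
  {BDE}: card=32000; try (E,hash)→2280, (D,hash)→4680, (E,merge)→9800, (D,merge)→43000, (E,nl)→64360, (D,nl)→65280; best=2280 via (E,hash)
  {BCE}: card=6400; try (B,hash)→1920, (B,merge)→2720, (C,hash)→4960, (B,nl)→13440, (C,merge)→43160, (C,nl)→129280; best=1920 via (B,hash)
  {ACE}: card=80; try (C,hash)→880, (C,merge)→920, (A,hash)→1000, (C,nl)→1960, (A,merge)→2200, (A,nl)→3840; best=880 via (C,hash)
  {ABDE}: card=16000; try (D,hash)→3080, (D,merge)→20600, (D,nl)→33280, (A,hash)→34480, (A,merge)→514400, (A,nl)→642280; best=3080 via (D,hash)
  {ABCE}: card=3200; try (B,hash)→2080, (B,merge)→2160, (C,hash)→3360, (B,nl)→7280, (A,hash)→8520, (C,merge)→20760 …(+3); best=2080 via (B,hash)
  {BCDE}: card=64000; try (D,hash)→8520, (C,hash)→34760, (D,merge)→91640, (D,nl)→129920, (C,merge)→514560, (C,nl)→1282280; best=8520 via (D,hash)
  {ABCDE}: card=32000; try (D,hash)→5480, (C,hash)→19560, (D,merge)→43800, (D,nl)→66080, (A,hash)→72720, (C,merge)→243360 …(+3); best=5480 via (D,hash)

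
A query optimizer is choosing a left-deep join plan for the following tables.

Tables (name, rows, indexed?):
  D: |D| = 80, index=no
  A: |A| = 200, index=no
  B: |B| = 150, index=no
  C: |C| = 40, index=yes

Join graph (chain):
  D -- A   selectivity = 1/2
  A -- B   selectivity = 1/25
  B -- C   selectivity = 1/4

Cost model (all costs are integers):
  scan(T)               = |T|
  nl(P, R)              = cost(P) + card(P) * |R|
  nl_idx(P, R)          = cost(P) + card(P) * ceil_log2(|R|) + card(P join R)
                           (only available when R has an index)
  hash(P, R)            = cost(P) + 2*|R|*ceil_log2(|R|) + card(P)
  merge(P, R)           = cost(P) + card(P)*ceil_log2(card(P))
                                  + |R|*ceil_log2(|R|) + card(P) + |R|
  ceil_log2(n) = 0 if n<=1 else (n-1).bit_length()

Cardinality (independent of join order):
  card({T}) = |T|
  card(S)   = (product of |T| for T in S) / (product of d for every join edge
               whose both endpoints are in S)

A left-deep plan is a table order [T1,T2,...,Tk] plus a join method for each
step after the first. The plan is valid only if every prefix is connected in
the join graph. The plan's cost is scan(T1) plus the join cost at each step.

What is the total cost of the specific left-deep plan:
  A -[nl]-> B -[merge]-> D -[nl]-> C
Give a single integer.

step 1: scan A: cost=200, card=200
step 2: join B via nl
    card(P join B) = 200*150/(25) = 1200
    cost = 200 + 200*150 = 30200
step 3: join D via merge
    card(P join D) = 1200*80/(2) = 48000
    cost = 30200 + 1200*11 + 80*7 + 1200 + 80 = 45240
step 4: join C via nl
    card(P join C) = 48000*40/(4) = 480000
    cost = 45240 + 48000*40 = 1965240

1965240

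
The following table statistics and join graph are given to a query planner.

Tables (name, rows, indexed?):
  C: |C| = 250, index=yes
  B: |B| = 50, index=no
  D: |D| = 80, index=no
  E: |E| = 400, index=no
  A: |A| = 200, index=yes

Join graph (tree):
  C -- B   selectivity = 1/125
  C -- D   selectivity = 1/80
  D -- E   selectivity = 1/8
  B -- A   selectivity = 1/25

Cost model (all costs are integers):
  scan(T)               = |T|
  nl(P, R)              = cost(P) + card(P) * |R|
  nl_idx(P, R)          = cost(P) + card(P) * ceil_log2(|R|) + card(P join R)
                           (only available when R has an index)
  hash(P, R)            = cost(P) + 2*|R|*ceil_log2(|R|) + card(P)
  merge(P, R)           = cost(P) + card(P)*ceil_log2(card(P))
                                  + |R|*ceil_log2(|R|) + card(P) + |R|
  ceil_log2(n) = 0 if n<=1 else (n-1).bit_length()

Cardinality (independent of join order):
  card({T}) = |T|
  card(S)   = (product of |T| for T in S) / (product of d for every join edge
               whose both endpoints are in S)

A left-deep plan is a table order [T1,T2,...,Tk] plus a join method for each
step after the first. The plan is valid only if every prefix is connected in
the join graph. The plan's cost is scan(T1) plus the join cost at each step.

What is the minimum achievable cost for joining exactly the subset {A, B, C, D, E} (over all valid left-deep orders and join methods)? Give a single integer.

11370

Selinger DP over subsets of {A,B,C,D,E}:
  {C}: scan cost=250, card=250
  {B}: scan cost=50, card=50
  {D}: scan cost=80, card=80
  {E}: scan cost=400, card=400
  {A}: scan cost=200, card=200
  {BC}: card=100; try (C,nl_idx)→550, (B,hash)→1100, (C,merge)→2650, (B,merge)→2850, (C,hash)→4100, (C,nl)→12550 …(+1); best=550 via (C,nl_idx)
  {CD}: card=250; try (C,nl_idx)→970, (D,hash)→1620, (C,merge)→2970, (D,merge)→3140, (C,hash)→4160, (C,nl)→20080 …(+1); best=970 via (C,nl_idx)
  {AB}: card=400; try (A,nl_idx)→850, (B,hash)→1000, (A,merge)→2200, (B,merge)→2350, (A,hash)→3300, (A,nl)→10050 …(+1); best=850 via (A,nl_idx)
  {DE}: card=4000; try (D,hash)→1920, (E,merge)→4720, (D,merge)→5040, (E,hash)→7360, (E,nl)→32080, (D,nl)→32400; best=1920 via (D,hash)
  {BCD}: card=100; try (D,hash)→1770, (B,hash)→1820, (D,merge)→1990, (B,merge)→3570, (D,nl)→8550, (B,nl)→13470; best=1770 via (D,hash)
  {ABC}: card=800; try (A,nl_idx)→2150, (A,merge)→3150, (A,hash)→3850, (C,nl_idx)→4850, (C,hash)→5250, (C,merge)→7100 …(+2); best=2150 via (A,nl_idx)
  {CDE}: card=12500; try (E,merge)→7220, (E,hash)→8420, (C,hash)→9920, (C,nl_idx)→46420, (C,merge)→56170, (E,nl)→100970 …(+1); best=7220 via (E,merge)
  {BCDE}: card=5000; try (E,merge)→6570, (E,hash)→9070, (B,hash)→20320, (E,nl)→41770, (B,merge)→195070, (B,nl)→632220; best=6570 via (E,merge)
  {ABCD}: card=800; try (A,nl_idx)→3370, (D,hash)→4070, (A,merge)→4370, (A,hash)→5070, (D,merge)→11590, (A,nl)→21770 …(+1); best=3370 via (A,nl_idx)
  {ABCDE}: card=40000; try (E,hash)→11370, (A,hash)→14770, (E,merge)→16170, (A,merge)→78370, (A,nl_idx)→86570, (E,nl)→323370 …(+1); best=11370 via (E,hash)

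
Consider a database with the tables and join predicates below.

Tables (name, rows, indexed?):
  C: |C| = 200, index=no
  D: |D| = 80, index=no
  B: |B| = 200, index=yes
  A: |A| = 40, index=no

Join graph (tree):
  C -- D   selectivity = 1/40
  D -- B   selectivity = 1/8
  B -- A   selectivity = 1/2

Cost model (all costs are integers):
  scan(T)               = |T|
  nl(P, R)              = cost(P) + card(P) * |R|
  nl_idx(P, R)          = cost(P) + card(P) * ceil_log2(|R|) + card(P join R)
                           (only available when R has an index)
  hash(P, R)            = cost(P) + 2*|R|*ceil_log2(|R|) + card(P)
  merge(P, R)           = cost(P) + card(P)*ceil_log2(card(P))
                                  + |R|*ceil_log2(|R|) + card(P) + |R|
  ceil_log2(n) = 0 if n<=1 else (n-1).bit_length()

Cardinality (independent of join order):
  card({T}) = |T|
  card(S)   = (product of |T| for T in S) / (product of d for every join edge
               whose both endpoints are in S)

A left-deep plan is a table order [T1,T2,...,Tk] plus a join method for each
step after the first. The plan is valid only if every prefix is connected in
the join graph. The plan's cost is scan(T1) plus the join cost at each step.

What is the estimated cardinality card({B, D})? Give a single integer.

Tables in S: B(200), D(80)
Edges inside S: D-B(d=8)
numerator = 200 * 80 = 16000
denominator = 8 = 8
card(S) = 16000 / 8 = 2000

2000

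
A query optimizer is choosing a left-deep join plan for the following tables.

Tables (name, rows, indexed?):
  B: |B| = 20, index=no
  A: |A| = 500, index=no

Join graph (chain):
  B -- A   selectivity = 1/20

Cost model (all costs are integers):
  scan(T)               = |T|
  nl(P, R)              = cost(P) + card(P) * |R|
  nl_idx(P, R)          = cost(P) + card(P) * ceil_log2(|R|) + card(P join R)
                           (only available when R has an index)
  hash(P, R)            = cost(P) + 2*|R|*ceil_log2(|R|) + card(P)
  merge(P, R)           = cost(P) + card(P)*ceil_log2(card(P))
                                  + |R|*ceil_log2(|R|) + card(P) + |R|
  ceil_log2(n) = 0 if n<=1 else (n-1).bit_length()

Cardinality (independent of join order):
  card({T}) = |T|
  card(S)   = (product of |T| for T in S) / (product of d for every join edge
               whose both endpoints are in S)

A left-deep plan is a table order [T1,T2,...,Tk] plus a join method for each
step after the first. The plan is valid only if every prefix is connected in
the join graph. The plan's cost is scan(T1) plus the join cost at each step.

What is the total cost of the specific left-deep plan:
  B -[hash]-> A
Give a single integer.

9040

step 1: scan B: cost=20, card=20
step 2: join A via hash
    card(P join A) = 20*500/(20) = 500
    cost = 20 + 2*500*9 + 20 = 9040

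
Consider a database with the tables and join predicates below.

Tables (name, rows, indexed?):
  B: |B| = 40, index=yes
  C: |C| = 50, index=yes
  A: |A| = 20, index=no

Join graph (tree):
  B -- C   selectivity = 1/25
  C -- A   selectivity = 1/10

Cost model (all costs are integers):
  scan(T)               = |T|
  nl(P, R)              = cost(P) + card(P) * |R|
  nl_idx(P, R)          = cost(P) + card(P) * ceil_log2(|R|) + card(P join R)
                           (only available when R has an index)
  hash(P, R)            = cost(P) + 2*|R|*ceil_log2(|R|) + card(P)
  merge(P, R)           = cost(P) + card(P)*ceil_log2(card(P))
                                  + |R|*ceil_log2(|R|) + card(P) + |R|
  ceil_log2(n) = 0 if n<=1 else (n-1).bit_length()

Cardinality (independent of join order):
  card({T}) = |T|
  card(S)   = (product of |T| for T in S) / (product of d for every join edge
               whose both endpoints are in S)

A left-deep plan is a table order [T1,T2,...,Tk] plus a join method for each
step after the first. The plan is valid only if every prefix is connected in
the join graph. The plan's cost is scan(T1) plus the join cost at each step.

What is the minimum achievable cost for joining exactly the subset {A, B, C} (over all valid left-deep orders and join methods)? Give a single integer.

Selinger DP over subsets of {A,B,C}:
  {B}: scan cost=40, card=40
  {C}: scan cost=50, card=50
  {A}: scan cost=20, card=20
  {BC}: card=80; try (C,nl_idx)→360, (B,nl_idx)→430, (B,hash)→580, (C,merge)→670, (C,hash)→680, (B,merge)→680 …(+2); best=360 via (C,nl_idx)
  {AC}: card=100; try (C,nl_idx)→240, (A,hash)→300, (C,merge)→490, (A,merge)→520, (C,hash)→640, (C,nl)→1020 …(+1); best=240 via (C,nl_idx)
  {ABC}: card=160; try (A,hash)→640, (B,hash)→820, (B,nl_idx)→1000, (A,merge)→1120, (B,merge)→1320, (A,nl)→1960 …(+1); best=640 via (A,hash)

640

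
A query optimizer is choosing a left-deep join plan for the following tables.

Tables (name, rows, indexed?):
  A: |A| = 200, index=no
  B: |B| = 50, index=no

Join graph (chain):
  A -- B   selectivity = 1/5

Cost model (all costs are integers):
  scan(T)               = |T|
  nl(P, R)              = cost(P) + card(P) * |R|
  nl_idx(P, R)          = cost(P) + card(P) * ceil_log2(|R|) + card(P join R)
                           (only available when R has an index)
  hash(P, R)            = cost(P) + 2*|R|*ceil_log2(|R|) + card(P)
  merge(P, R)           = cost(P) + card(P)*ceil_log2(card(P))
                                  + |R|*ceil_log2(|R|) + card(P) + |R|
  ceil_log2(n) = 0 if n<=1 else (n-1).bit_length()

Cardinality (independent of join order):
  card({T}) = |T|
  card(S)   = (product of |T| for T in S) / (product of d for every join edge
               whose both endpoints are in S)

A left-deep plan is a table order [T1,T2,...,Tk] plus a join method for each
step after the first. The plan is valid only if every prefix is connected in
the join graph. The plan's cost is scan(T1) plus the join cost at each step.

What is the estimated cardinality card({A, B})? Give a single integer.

2000

Tables in S: A(200), B(50)
Edges inside S: A-B(d=5)
numerator = 200 * 50 = 10000
denominator = 5 = 5
card(S) = 10000 / 5 = 2000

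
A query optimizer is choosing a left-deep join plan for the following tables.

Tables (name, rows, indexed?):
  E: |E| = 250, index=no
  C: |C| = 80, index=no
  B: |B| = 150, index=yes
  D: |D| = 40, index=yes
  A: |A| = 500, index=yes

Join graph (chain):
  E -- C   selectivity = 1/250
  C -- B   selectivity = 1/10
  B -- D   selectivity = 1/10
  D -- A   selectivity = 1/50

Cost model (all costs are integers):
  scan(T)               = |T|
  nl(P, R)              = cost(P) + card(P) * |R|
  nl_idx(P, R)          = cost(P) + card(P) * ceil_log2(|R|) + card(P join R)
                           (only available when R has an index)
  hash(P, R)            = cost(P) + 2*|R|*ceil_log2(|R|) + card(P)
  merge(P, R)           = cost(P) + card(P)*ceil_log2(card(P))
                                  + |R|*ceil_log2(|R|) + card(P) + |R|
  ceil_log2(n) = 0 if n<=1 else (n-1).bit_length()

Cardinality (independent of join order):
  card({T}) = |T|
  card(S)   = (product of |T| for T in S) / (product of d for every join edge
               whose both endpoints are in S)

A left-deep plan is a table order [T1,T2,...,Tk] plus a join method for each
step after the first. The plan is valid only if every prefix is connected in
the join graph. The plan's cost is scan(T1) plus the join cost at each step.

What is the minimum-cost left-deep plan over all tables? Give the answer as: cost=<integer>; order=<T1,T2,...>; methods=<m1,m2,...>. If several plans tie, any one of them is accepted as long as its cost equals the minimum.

cost=18940; order=E,C,B,D,A; methods=hash,nl_idx,hash,hash

Selinger DP (subsets sized 1..n):
  {E}: scan cost=250, card=250
  {C}: scan cost=80, card=80
  {B}: scan cost=150, card=150
  {D}: scan cost=40, card=40
  {A}: scan cost=500, card=500
  {CE}: card=80; try (C,hash)→1620, (E,merge)→2970, (C,merge)→3140, (E,hash)→4160, (E,nl)→20080, (C,nl)→20250; best=1620 via (C,hash)
  {BC}: card=1200; try (C,hash)→1420, (B,nl_idx)→1920, (B,merge)→2070, (C,merge)→2140, (B,hash)→2560, (B,nl)→12080 …(+1); best=1420 via (C,hash)
  {BD}: card=600; try (D,hash)→780, (B,nl_idx)→960, (D,nl_idx)→1650, (B,merge)→1670, (D,merge)→1780, (B,hash)→2480 …(+2); best=780 via (D,hash)
  {AD}: card=400; try (A,nl_idx)→800, (D,hash)→1480, (D,nl_idx)→3900, (A,merge)→5320, (D,merge)→5780, (A,hash)→9080 …(+2); best=800 via (A,nl_idx)
  {BCE}: card=1200; try (B,nl_idx)→3460, (B,merge)→3610, (B,hash)→4100, (E,hash)→6620, (B,nl)→13620, (E,merge)→18070 …(+1); best=3460 via (B,nl_idx)
  {BCD}: card=4800; try (C,hash)→2500, (D,hash)→3100, (C,merge)→8020, (D,nl_idx)→13420, (D,merge)→16100, (C,nl)→48780 …(+1); best=2500 via (C,hash)
  {ABD}: card=6000; try (B,hash)→3600, (B,merge)→6150, (B,nl_idx)→10000, (A,hash)→10380, (A,nl_idx)→12180, (A,merge)→12380 …(+2); best=3600 via (B,hash)
  {BCDE}: card=4800; try (D,hash)→5140, (E,hash)→11300, (D,nl_idx)→15460, (D,merge)→18140, (D,nl)→51460, (E,merge)→71950 …(+1); best=5140 via (D,hash)
  {ABCD}: card=48000; try (C,hash)→10720, (A,hash)→16300, (A,merge)→74700, (C,merge)→88240, (A,nl_idx)→93700, (C,nl)→483600 …(+1); best=10720 via (C,hash)
  {ABCDE}: card=48000; try (A,hash)→18940, (E,hash)→62720, (A,merge)→77340, (A,nl_idx)→96340, (E,merge)→828970, (A,nl)→2405140 …(+1); best=18940 via (A,hash)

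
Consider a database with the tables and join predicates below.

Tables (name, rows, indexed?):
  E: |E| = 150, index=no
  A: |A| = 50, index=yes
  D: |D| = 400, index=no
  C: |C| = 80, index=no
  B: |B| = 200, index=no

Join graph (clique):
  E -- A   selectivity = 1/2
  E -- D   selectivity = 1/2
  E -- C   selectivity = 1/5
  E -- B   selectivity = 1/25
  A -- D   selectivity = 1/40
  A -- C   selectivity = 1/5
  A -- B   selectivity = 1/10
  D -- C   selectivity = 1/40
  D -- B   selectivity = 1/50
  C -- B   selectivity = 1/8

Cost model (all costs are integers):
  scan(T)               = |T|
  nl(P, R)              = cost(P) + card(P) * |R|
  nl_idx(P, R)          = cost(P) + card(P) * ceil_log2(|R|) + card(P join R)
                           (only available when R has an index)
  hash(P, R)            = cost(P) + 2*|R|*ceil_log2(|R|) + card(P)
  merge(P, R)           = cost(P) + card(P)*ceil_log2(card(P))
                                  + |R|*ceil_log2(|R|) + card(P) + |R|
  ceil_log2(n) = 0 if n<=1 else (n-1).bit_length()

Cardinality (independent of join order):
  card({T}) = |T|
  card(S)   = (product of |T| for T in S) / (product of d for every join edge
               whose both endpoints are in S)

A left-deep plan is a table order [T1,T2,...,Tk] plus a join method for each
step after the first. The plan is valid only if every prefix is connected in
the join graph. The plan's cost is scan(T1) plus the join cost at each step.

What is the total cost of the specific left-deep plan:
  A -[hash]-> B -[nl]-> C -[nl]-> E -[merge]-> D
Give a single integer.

401700

step 1: scan A: cost=50, card=50
step 2: join B via hash
    card(P join B) = 50*200/(10) = 1000
    cost = 50 + 2*200*8 + 50 = 3300
step 3: join C via nl
    card(P join C) = 1000*80/(5*8) = 2000
    cost = 3300 + 1000*80 = 83300
step 4: join E via nl
    card(P join E) = 2000*150/(2*5*25) = 1200
    cost = 83300 + 2000*150 = 383300
step 5: join D via merge
    card(P join D) = 1200*400/(2*40*40*50) = 3
    cost = 383300 + 1200*11 + 400*9 + 1200 + 400 = 401700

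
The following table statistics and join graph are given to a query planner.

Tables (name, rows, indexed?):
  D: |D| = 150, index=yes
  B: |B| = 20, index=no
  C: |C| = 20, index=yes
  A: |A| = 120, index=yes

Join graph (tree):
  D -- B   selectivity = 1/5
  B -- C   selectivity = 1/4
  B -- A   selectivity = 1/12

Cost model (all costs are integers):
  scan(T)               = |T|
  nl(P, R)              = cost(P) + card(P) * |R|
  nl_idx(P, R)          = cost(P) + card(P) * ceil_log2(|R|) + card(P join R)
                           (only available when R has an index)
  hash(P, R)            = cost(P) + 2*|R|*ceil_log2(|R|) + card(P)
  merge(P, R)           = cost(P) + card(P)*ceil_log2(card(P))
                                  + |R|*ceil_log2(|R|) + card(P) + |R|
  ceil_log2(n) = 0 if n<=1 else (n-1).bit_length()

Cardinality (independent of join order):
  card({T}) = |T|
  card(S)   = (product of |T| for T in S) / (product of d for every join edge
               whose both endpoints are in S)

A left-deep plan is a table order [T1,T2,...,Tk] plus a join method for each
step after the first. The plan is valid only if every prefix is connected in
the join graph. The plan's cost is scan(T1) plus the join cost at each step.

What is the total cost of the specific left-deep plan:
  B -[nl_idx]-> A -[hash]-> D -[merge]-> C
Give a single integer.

87080

step 1: scan B: cost=20, card=20
step 2: join A via nl_idx
    card(P join A) = 20*120/(12) = 200
    cost = 20 + 20*7 + 200 = 360
step 3: join D via hash
    card(P join D) = 200*150/(5) = 6000
    cost = 360 + 2*150*8 + 200 = 2960
step 4: join C via merge
    card(P join C) = 6000*20/(4) = 30000
    cost = 2960 + 6000*13 + 20*5 + 6000 + 20 = 87080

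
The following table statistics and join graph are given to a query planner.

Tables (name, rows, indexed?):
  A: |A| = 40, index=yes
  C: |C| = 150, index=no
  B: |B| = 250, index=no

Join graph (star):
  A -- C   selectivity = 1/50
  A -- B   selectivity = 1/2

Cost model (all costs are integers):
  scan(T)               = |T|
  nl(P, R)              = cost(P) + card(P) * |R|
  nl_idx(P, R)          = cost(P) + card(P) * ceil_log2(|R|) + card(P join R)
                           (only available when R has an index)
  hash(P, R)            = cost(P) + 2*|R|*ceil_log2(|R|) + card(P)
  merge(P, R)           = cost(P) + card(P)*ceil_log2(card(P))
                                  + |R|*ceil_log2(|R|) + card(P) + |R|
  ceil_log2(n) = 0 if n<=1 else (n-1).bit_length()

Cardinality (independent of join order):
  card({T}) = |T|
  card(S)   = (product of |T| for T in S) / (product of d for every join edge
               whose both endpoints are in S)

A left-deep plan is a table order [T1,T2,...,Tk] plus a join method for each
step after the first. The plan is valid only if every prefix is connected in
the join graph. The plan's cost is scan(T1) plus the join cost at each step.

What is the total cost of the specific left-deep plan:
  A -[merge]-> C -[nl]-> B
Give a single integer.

step 1: scan A: cost=40, card=40
step 2: join C via merge
    card(P join C) = 40*150/(50) = 120
    cost = 40 + 40*6 + 150*8 + 40 + 150 = 1670
step 3: join B via nl
    card(P join B) = 120*250/(2) = 15000
    cost = 1670 + 120*250 = 31670

31670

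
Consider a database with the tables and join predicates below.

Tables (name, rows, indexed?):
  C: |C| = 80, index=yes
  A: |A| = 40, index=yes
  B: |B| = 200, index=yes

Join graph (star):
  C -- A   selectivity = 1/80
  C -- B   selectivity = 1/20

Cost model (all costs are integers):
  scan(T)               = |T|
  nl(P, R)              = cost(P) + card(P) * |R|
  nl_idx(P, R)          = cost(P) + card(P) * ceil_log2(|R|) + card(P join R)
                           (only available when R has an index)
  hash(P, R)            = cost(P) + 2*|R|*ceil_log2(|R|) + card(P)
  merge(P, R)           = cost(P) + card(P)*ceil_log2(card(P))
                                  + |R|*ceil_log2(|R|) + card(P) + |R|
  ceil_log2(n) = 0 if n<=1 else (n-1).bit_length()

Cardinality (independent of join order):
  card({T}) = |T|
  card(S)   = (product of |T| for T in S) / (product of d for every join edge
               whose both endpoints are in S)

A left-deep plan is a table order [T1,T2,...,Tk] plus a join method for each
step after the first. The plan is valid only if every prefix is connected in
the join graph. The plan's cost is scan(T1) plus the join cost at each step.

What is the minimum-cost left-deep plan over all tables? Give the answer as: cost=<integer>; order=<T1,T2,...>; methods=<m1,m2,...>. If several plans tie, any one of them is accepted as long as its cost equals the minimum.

cost=1080; order=A,C,B; methods=nl_idx,nl_idx

Selinger DP (subsets sized 1..n):
  {C}: scan cost=80, card=80
  {A}: scan cost=40, card=40
  {B}: scan cost=200, card=200
  {AC}: card=40; try (C,nl_idx)→360, (A,nl_idx)→600, (A,hash)→640, (C,merge)→960, (A,merge)→1000, (C,hash)→1200 …(+2); best=360 via (C,nl_idx)
  {BC}: card=800; try (C,hash)→1520, (B,nl_idx)→1520, (C,nl_idx)→2400, (B,merge)→2520, (C,merge)→2640, (B,hash)→3360 …(+2); best=1520 via (C,hash)
  {ABC}: card=400; try (B,nl_idx)→1080, (B,merge)→2440, (A,hash)→2800, (B,hash)→3600, (A,nl_idx)→6720, (B,nl)→8360 …(+2); best=1080 via (B,nl_idx)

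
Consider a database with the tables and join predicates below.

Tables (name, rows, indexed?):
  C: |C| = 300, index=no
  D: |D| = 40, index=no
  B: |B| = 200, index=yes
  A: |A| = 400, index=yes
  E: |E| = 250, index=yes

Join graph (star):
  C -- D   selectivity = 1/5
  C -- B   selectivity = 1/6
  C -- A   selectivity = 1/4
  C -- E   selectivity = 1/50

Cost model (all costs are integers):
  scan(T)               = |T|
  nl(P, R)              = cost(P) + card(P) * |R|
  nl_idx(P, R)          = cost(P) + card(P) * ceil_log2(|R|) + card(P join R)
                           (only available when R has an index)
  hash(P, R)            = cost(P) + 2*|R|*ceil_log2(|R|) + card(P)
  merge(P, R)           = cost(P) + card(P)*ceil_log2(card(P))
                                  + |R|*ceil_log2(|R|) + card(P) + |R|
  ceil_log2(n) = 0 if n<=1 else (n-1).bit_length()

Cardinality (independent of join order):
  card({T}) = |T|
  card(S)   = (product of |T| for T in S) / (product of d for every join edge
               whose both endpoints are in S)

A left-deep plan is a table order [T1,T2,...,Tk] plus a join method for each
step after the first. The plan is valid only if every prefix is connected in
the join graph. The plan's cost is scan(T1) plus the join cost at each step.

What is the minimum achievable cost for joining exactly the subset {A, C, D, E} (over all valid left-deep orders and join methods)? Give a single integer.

25380

Selinger DP over subsets of {A,C,D,E}:
  {C}: scan cost=300, card=300
  {D}: scan cost=40, card=40
  {A}: scan cost=400, card=400
  {E}: scan cost=250, card=250
  {CD}: card=2400; try (D,hash)→1080, (C,merge)→3320, (D,merge)→3580, (C,hash)→5480, (C,nl)→12040, (D,nl)→12300; best=1080 via (D,hash)
  {AC}: card=30000; try (C,hash)→6200, (A,merge)→7300, (C,merge)→7400, (A,hash)→7800, (A,nl_idx)→33000, (A,nl)→120300 …(+1); best=6200 via (C,hash)
  {CE}: card=1500; try (E,nl_idx)→4200, (E,hash)→4600, (C,merge)→5500, (E,merge)→5550, (C,hash)→5900, (C,nl)→75250 …(+1); best=4200 via (E,nl_idx)
  {ACD}: card=240000; try (A,hash)→10680, (A,merge)→36280, (D,hash)→36680, (A,nl_idx)→262680, (D,merge)→486480, (A,nl)→961080 …(+1); best=10680 via (A,hash)
  {CDE}: card=12000; try (D,hash)→6180, (E,hash)→7480, (D,merge)→22480, (E,nl_idx)→32280, (E,merge)→34530, (D,nl)→64200 …(+1); best=6180 via (D,hash)
  {ACE}: card=150000; try (A,hash)→12900, (A,merge)→26200, (E,hash)→40200, (A,nl_idx)→167700, (E,nl_idx)→396200, (E,merge)→488450 …(+2); best=12900 via (A,hash)
  {ACDE}: card=1200000; try (A,hash)→25380, (D,hash)→163380, (A,merge)→190180, (E,hash)→254680, (A,nl_idx)→1314180, (D,merge)→2863180 …(+5); best=25380 via (A,hash)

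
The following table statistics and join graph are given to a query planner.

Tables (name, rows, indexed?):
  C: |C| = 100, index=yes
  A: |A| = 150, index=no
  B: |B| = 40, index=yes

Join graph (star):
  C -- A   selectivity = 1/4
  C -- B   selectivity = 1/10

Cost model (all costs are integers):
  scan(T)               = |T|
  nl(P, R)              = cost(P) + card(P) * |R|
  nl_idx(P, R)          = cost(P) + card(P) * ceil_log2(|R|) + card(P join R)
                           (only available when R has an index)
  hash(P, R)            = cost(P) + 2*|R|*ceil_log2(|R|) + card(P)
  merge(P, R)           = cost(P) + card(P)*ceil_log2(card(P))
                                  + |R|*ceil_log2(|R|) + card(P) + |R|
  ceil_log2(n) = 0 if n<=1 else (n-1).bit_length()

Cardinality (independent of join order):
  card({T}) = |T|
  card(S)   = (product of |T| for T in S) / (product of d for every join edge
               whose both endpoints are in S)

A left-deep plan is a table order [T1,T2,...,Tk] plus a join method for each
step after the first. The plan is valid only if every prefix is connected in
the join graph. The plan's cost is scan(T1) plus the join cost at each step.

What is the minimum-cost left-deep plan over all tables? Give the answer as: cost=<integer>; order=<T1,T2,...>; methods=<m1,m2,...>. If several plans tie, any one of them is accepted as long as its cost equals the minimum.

Selinger DP (subsets sized 1..n):
  {C}: scan cost=100, card=100
  {A}: scan cost=150, card=150
  {B}: scan cost=40, card=40
  {AC}: card=3750; try (C,hash)→1700, (A,merge)→2250, (C,merge)→2300, (A,hash)→2600, (C,nl_idx)→4950, (A,nl)→15100 …(+1); best=1700 via (C,hash)
  {BC}: card=400; try (B,hash)→680, (C,nl_idx)→720, (B,nl_idx)→1100, (C,merge)→1120, (B,merge)→1180, (C,hash)→1480 …(+2); best=680 via (B,hash)
  {ABC}: card=15000; try (A,hash)→3480, (B,hash)→5930, (A,merge)→6030, (B,nl_idx)→39200, (B,merge)→50730, (A,nl)→60680 …(+1); best=3480 via (A,hash)

cost=3480; order=C,B,A; methods=hash,hash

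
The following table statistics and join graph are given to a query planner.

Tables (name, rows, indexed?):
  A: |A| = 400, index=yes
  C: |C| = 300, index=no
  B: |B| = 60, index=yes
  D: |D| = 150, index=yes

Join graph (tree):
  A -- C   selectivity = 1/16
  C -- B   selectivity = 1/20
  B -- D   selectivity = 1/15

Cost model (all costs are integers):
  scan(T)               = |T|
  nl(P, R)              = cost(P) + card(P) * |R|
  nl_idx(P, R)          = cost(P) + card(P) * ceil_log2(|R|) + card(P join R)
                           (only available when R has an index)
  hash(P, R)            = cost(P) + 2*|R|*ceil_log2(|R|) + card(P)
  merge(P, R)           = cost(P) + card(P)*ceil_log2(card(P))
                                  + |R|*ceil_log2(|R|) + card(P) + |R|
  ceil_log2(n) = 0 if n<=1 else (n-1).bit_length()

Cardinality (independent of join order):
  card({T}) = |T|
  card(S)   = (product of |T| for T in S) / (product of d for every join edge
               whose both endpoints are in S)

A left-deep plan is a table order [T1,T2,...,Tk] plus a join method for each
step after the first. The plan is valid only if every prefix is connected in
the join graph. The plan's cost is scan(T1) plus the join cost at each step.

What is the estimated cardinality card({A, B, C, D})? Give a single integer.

Tables in S: A(400), B(60), C(300), D(150)
Edges inside S: A-C(d=16), C-B(d=20), B-D(d=15)
numerator = 400 * 60 * 300 * 150 = 1080000000
denominator = 16 * 20 * 15 = 4800
card(S) = 1080000000 / 4800 = 225000

225000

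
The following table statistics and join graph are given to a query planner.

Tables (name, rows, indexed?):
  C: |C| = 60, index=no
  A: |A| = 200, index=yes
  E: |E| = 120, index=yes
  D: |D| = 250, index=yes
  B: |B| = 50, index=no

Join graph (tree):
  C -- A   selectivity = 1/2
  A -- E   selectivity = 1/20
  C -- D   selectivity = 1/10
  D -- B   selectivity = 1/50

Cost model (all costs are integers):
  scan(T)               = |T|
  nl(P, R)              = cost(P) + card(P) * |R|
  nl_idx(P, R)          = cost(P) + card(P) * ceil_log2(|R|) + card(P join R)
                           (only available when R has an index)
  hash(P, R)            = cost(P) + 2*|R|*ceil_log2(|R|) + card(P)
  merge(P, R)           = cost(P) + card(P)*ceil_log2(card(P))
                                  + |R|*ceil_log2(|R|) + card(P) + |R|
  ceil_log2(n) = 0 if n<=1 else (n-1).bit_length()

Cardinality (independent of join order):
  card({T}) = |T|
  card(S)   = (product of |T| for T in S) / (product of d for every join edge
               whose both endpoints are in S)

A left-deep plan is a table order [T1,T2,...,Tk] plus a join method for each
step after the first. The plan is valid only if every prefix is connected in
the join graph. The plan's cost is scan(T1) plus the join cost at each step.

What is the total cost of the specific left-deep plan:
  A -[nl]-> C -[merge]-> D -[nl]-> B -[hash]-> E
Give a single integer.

step 1: scan A: cost=200, card=200
step 2: join C via nl
    card(P join C) = 200*60/(2) = 6000
    cost = 200 + 200*60 = 12200
step 3: join D via merge
    card(P join D) = 6000*250/(10) = 150000
    cost = 12200 + 6000*13 + 250*8 + 6000 + 250 = 98450
step 4: join B via nl
    card(P join B) = 150000*50/(50) = 150000
    cost = 98450 + 150000*50 = 7598450
step 5: join E via hash
    card(P join E) = 150000*120/(20) = 900000
    cost = 7598450 + 2*120*7 + 150000 = 7750130

7750130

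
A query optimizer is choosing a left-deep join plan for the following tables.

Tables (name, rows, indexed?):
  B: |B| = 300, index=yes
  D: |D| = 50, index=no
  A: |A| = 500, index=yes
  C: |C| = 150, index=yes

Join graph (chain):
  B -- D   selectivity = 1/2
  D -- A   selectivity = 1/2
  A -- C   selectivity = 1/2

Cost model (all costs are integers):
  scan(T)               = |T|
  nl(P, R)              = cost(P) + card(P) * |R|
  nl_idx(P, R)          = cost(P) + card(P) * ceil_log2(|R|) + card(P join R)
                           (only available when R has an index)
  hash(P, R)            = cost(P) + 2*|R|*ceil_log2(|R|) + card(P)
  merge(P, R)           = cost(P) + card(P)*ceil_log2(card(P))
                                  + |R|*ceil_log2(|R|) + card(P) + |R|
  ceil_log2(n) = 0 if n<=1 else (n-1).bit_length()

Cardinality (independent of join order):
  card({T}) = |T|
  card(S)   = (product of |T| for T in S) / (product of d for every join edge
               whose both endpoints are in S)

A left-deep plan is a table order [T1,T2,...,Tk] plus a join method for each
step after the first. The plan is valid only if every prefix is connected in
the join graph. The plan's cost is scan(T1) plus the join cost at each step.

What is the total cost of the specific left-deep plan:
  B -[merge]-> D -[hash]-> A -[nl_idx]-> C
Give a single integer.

step 1: scan B: cost=300, card=300
step 2: join D via merge
    card(P join D) = 300*50/(2) = 7500
    cost = 300 + 300*9 + 50*6 + 300 + 50 = 3650
step 3: join A via hash
    card(P join A) = 7500*500/(2) = 1875000
    cost = 3650 + 2*500*9 + 7500 = 20150
step 4: join C via nl_idx
    card(P join C) = 1875000*150/(2) = 140625000
    cost = 20150 + 1875000*8 + 140625000 = 155645150

155645150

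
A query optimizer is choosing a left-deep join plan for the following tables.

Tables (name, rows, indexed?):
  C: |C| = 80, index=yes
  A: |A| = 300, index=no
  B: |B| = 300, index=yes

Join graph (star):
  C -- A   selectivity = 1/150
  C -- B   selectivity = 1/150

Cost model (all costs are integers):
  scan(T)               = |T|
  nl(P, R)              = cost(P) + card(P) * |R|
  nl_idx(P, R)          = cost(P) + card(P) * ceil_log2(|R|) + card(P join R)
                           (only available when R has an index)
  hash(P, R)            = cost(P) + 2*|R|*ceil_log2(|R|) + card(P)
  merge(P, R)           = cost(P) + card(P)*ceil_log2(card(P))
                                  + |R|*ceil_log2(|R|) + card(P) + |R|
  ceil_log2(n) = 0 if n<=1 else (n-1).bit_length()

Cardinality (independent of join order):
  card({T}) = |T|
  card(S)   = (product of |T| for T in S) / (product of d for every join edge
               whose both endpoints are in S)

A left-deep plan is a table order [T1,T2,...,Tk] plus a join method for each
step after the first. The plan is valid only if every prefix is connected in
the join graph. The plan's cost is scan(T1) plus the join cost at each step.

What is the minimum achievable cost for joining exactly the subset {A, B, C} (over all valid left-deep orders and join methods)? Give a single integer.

3480

Selinger DP over subsets of {A,B,C}:
  {C}: scan cost=80, card=80
  {A}: scan cost=300, card=300
  {B}: scan cost=300, card=300
  {AC}: card=160; try (C,hash)→1720, (C,nl_idx)→2560, (A,merge)→3720, (C,merge)→3940, (A,hash)→5560, (A,nl)→24080 …(+1); best=1720 via (C,hash)
  {BC}: card=160; try (B,nl_idx)→960, (C,hash)→1720, (C,nl_idx)→2560, (B,merge)→3720, (C,merge)→3940, (B,hash)→5560 …(+2); best=960 via (B,nl_idx)
  {ABC}: card=320; try (B,nl_idx)→3480, (A,merge)→5400, (B,merge)→6160, (A,hash)→6520, (B,hash)→7280, (A,nl)→48960 …(+1); best=3480 via (B,nl_idx)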